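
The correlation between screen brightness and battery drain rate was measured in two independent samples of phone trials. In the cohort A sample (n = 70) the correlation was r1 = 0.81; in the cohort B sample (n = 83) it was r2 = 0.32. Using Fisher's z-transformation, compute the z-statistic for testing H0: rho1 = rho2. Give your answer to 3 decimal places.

z1 = atanh(0.81) = 1.127029,  z2 = atanh(0.32) = 0.331647
SE = √(1/(n1−3) + 1/(n2−3)) = √(1/67 + 1/80) = √(0.0149254 + 0.0125000) = √0.0274254 = 0.165606
z = (z1 − z2)/SE = (1.127029 − 0.331647) / 0.165606 = 0.795382 / 0.165606 = 4.803

4.803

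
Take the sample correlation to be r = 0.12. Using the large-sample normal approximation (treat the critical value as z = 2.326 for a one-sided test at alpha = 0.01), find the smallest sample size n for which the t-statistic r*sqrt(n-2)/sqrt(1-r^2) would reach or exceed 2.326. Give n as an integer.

Need r·√(n−2)/√(1−r²) ≥ 2.326
√(n−2) ≥ 2.326·√(1−0.0144) / 0.12 = 2.326·0.992774 / 0.12 = 19.2433
n−2 ≥ 370.3046  ⇒  n ≥ 372.3046
Smallest integer n = 373

373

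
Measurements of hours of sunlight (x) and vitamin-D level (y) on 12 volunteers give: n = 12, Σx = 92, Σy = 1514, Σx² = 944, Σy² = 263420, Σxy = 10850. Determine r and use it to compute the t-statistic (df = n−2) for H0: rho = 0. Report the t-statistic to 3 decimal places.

Numerator: nΣxy − (Σx)(Σy) = 12·10850 − (92)(1514) = -9088
Denominator: √[(nΣx²−(Σx)²)(nΣy²−(Σy)²)]
  nΣx²−(Σx)² = 12·944 − 8464 = 2864;  nΣy²−(Σy)² = 12·263420 − 2292196 = 868844
  √(2864·868844) = √2488369216 = 49883.5566
r = -9088 / 49883.5566 = -0.1822
t = r·√(n−2)/√(1−r²) = -0.1822·√10 / √(1−0.033197) = -0.576167 / 0.983261 = -0.586

-0.586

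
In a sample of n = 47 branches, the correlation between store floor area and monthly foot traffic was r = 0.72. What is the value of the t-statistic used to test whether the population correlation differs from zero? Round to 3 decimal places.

6.960

t = r·√(n−2) / √(1−r²) with r = 0.72, n = 47
  = 0.72·√45 / √(1 − 0.5184)
  = 0.72·6.708204 / 0.693974
  = 4.829907 / 0.693974 = 6.960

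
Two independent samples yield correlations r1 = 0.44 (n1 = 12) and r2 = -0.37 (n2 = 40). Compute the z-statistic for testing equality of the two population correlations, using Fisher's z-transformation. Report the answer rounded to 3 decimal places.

2.316

z1 = atanh(0.44) = 0.472231,  z2 = atanh(-0.37) = -0.388423
SE = √(1/(n1−3) + 1/(n2−3)) = √(1/9 + 1/37) = √(0.1111111 + 0.0270270) = √0.1381381 = 0.371669
z = (z1 − z2)/SE = (0.472231 − (-0.388423)) / 0.371669 = 0.860654 / 0.371669 = 2.316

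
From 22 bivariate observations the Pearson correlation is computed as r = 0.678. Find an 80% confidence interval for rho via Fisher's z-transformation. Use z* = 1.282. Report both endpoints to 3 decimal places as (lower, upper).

Fisher z: z_r = atanh(r) = ½·ln((1+0.678)/(1−0.678)) = 0.825403
SE(z) = 1/√(n−3) = 1/√19 = 0.229416
80% ⇒ z* = 1.282; margin = 1.282·0.229416 = 0.294111
CI on z-scale: (0.531292, 1.119514)
Back-transform: tanh(0.531292) = 0.486368, tanh(1.119514) = 0.807400

(0.486, 0.807)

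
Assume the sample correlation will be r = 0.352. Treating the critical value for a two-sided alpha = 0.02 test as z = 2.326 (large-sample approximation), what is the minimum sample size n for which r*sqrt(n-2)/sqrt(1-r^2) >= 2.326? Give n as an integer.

r√(n−2)/√(1−r²) ≥ 2.326  ⇔  n−2 ≥ (2.326)²·(1−r²)/r²
(1−r²)/r² = (1−0.123904)/0.123904 = 7.0708
n ≥ 2 + 5.410276·7.0708 = 2 + 38.2550 = 40.2550
⌈40.2550⌉ = 41

41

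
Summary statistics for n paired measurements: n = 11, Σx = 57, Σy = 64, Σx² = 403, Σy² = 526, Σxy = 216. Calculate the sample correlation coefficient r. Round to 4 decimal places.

-0.8992

S_xy = nΣxy − ΣxΣy = 11·216 − 57·64 = 2376 − 3648 = -1272
S_xx = nΣx² − (Σx)² = 11·403 − 57² = 4433 − 3249 = 1184
S_yy = nΣy² − (Σy)² = 11·526 − 64² = 5786 − 4096 = 1690
r = S_xy / √(S_xx·S_yy) = -1272 / √(1184·1690) = -1272 / √2000960 = -1272 / 1414.5529 = -0.8992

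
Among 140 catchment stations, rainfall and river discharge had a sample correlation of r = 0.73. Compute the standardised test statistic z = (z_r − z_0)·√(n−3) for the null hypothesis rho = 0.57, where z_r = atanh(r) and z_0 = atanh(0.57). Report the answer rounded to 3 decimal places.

3.291

z_r = atanh(0.73) = 0.928727,  z_0 = atanh(0.57) = 0.647523
SE = 1/√(n−3) = 1/√137 = 0.085436
z = (z_r − z_0)/SE = (0.928727 − 0.647523) / 0.085436 = 0.281204 / 0.085436 = 3.291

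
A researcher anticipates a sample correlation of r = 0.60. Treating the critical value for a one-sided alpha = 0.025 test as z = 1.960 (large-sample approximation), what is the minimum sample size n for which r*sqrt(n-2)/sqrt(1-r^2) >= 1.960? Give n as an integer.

9

r√(n−2)/√(1−r²) ≥ 1.960  ⇔  n−2 ≥ (1.960)²·(1−r²)/r²
(1−r²)/r² = (1−0.3600)/0.3600 = 1.7778
n ≥ 2 + 3.8416·1.7778 = 2 + 6.8296 = 8.8296
⌈8.8296⌉ = 9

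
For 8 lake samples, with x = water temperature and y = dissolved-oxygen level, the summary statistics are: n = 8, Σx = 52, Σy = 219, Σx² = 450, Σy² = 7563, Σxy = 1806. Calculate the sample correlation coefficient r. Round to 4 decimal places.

0.9128

Numerator: nΣxy − (Σx)(Σy) = 8·1806 − (52)(219) = 3060
Denominator: √[(nΣx²−(Σx)²)(nΣy²−(Σy)²)]
  nΣx²−(Σx)² = 8·450 − 2704 = 896;  nΣy²−(Σy)² = 8·7563 − 47961 = 12543
  √(896·12543) = √11238528 = 3352.3914
r = 3060 / 3352.3914 = 0.9128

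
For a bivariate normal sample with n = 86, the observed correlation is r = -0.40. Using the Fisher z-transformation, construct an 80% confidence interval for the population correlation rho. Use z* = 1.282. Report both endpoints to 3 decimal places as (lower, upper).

(-0.511, -0.276)

Fisher z: z_r = atanh(r) = ½·ln((1+(-0.40))/(1−(-0.40))) = -0.423649
SE(z) = 1/√(n−3) = 1/√83 = 0.109764
80% ⇒ z* = 1.282; margin = 1.282·0.109764 = 0.140717
CI on z-scale: (-0.564366, -0.282932)
Back-transform: tanh(-0.564366) = -0.511210, tanh(-0.282932) = -0.275617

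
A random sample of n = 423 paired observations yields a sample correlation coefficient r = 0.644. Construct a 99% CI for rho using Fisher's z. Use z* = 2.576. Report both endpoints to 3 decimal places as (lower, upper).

z_r = atanh(0.644) = 0.764978;  SE = 1/√(n−3) = 1/√420 = 0.048795
z-limits: 0.764978 ± 2.576·0.048795 = 0.764978 ± 0.125696 = [0.639282, 0.890674]
ρ-limits: (tanh 0.639282, tanh 0.890674) = (0.564, 0.712)

(0.564, 0.712)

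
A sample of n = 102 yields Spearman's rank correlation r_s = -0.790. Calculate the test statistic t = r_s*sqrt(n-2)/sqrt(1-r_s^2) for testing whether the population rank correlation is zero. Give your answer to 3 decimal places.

t = r_s·√(n−2) / √(1−r_s²) with r_s = -0.790, n = 102
  = -0.790·√100 / √(1 − 0.624100)
  = -0.790·10.000000 / 0.613107
  = -7.900000 / 0.613107 = -12.885

-12.885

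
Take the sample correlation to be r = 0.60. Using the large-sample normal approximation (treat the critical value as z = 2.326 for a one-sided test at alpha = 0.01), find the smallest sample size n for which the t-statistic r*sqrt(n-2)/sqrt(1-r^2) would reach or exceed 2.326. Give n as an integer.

12

r√(n−2)/√(1−r²) ≥ 2.326  ⇔  n−2 ≥ (2.326)²·(1−r²)/r²
(1−r²)/r² = (1−0.3600)/0.3600 = 1.7778
n ≥ 2 + 5.410276·1.7778 = 2 + 9.6184 = 11.6184
⌈11.6184⌉ = 12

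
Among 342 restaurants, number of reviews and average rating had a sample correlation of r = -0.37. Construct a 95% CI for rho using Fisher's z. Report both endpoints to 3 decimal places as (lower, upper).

Fisher z: z_r = atanh(r) = ½·ln((1+(-0.37))/(1−(-0.37))) = -0.388423
SE(z) = 1/√(n−3) = 1/√339 = 0.054313
95% ⇒ z* = 1.960; margin = 1.960·0.054313 = 0.106453
CI on z-scale: (-0.494876, -0.281970)
Back-transform: tanh(-0.494876) = -0.458078, tanh(-0.281970) = -0.274727

(-0.458, -0.275)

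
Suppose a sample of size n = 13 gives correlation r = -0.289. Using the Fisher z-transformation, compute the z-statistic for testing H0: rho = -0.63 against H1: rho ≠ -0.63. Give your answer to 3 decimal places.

1.404

Fisher z: atanh(-0.289) = -0.297475, atanh(-0.63) = -0.741416
z = (z_r − z_0)·√(n−3) = (-0.297475 − (-0.741416))·√10 = 0.443941 · 3.162278 = 1.404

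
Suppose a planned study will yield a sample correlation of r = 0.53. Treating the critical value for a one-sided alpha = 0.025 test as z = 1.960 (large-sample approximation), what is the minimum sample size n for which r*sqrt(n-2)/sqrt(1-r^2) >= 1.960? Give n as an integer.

12

r√(n−2)/√(1−r²) ≥ 1.960  ⇔  n−2 ≥ (1.960)²·(1−r²)/r²
(1−r²)/r² = (1−0.2809)/0.2809 = 2.5600
n ≥ 2 + 3.8416·2.5600 = 2 + 9.8345 = 11.8345
⌈11.8345⌉ = 12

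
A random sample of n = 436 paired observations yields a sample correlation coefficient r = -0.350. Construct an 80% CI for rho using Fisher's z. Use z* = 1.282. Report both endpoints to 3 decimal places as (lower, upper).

(-0.403, -0.295)

z_r = atanh(-0.350) = -0.365444;  SE = 1/√(n−3) = 1/√433 = 0.048057
z-limits: -0.365444 ± 1.282·0.048057 = -0.365444 ± 0.061609 = [-0.427053, -0.303835]
ρ-limits: (tanh -0.427053, tanh -0.303835) = (-0.403, -0.295)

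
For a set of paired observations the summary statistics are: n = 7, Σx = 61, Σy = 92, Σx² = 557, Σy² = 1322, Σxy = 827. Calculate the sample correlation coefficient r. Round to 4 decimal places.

S_xy = nΣxy − ΣxΣy = 7·827 − 61·92 = 5789 − 5612 = 177
S_xx = nΣx² − (Σx)² = 7·557 − 61² = 3899 − 3721 = 178
S_yy = nΣy² − (Σy)² = 7·1322 − 92² = 9254 − 8464 = 790
r = S_xy / √(S_xx·S_yy) = 177 / √(178·790) = 177 / √140620 = 177 / 374.9933 = 0.4720

0.4720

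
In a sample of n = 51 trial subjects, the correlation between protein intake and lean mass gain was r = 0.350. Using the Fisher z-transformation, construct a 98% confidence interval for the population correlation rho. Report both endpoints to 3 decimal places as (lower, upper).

(0.030, 0.605)

z_r = atanh(0.350) = 0.365444;  SE = 1/√(n−3) = 1/√48 = 0.144338
z-limits: 0.365444 ± 2.326·0.144338 = 0.365444 ± 0.335730 = [0.029714, 0.701174]
ρ-limits: (tanh 0.029714, tanh 0.701174) = (0.030, 0.605)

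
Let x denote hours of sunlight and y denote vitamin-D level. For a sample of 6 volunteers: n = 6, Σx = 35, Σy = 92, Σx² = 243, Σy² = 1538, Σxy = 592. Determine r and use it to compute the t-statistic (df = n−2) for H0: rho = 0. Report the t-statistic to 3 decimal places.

Numerator: nΣxy − (Σx)(Σy) = 6·592 − (35)(92) = 332
Denominator: √[(nΣx²−(Σx)²)(nΣy²−(Σy)²)]
  nΣx²−(Σx)² = 6·243 − 1225 = 233;  nΣy²−(Σy)² = 6·1538 − 8464 = 764
  √(233·764) = √178012 = 421.9147
r = 332 / 421.9147 = 0.7869
t = r·√(n−2)/√(1−r²) = 0.7869·√4 / √(1−0.619212) = 1.573800 / 0.617080 = 2.550

2.550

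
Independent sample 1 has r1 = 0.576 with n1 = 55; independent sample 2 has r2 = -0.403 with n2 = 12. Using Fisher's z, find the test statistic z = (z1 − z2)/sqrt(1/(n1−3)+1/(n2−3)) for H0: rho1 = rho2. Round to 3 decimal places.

Fisher z-transforms: z1 = atanh(0.576) = 0.656456, z2 = atanh(-0.403) = -0.427225; difference d = 1.083681
Var(d) = 1/52 + 1/9 = 0.0192308 + 0.1111111 = 0.1303419
z = d/√Var(d) = 1.083681 / √0.1303419 = 1.083681 / 0.361029 = 3.002

3.002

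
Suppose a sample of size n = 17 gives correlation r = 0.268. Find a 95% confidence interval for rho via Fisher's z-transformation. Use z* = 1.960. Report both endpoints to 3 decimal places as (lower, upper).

(-0.244, 0.663)

Fisher z: z_r = atanh(r) = ½·ln((1+0.268)/(1−0.268)) = 0.274708
SE(z) = 1/√(n−3) = 1/√14 = 0.267261
95% ⇒ z* = 1.960; margin = 1.960·0.267261 = 0.523832
CI on z-scale: (-0.249124, 0.798540)
Back-transform: tanh(-0.249124) = -0.244095, tanh(0.798540) = 0.663220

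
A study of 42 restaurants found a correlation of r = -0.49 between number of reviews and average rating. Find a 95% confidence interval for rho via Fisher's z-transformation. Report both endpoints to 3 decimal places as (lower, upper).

(-0.691, -0.219)

z_r = atanh(-0.49) = -0.536060;  SE = 1/√(n−3) = 1/√39 = 0.160128
z-limits: -0.536060 ± 1.960·0.160128 = -0.536060 ± 0.313851 = [-0.849911, -0.222209]
ρ-limits: (tanh -0.849911, tanh -0.222209) = (-0.691, -0.219)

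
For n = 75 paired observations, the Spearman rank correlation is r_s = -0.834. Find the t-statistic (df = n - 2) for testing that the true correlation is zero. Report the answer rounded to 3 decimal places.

t = r_s·√(n−2) / √(1−r_s²) with r_s = -0.834, n = 75
  = -0.834·√73 / √(1 − 0.695556)
  = -0.834·8.544004 / 0.551764
  = -7.125699 / 0.551764 = -12.914

-12.914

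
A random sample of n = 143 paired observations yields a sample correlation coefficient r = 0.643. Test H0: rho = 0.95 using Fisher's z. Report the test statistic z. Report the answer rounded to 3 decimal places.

-12.643

z_r = atanh(0.643) = 0.763272,  z_0 = atanh(0.95) = 1.831781
SE = 1/√(n−3) = 1/√140 = 0.084515
z = (z_r − z_0)/SE = (0.763272 − 1.831781) / 0.084515 = -1.068509 / 0.084515 = -12.643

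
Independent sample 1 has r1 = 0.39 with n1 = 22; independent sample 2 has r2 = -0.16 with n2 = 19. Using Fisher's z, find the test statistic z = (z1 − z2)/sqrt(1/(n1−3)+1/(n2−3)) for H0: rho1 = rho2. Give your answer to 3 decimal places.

1.689

z1 = atanh(0.39) = 0.411800,  z2 = atanh(-0.16) = -0.161387
SE = √(1/(n1−3) + 1/(n2−3)) = √(1/19 + 1/16) = √(0.0526316 + 0.0625000) = √0.1151316 = 0.339310
z = (z1 − z2)/SE = (0.411800 − (-0.161387)) / 0.339310 = 0.573187 / 0.339310 = 1.689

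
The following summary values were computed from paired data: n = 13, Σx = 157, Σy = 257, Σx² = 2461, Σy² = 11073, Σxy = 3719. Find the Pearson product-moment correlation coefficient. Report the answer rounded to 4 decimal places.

Numerator: nΣxy − (Σx)(Σy) = 13·3719 − (157)(257) = 7998
Denominator: √[(nΣx²−(Σx)²)(nΣy²−(Σy)²)]
  nΣx²−(Σx)² = 13·2461 − 24649 = 7344;  nΣy²−(Σy)² = 13·11073 − 66049 = 77900
  √(7344·77900) = √572097600 = 23918.5618
r = 7998 / 23918.5618 = 0.3344

0.3344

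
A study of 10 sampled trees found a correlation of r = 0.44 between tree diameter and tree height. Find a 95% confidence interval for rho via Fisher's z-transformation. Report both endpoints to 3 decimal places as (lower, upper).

(-0.262, 0.838)

z_r = atanh(0.44) = 0.472231;  SE = 1/√(n−3) = 1/√7 = 0.377964
z-limits: 0.472231 ± 1.960·0.377964 = 0.472231 ± 0.740809 = [-0.268578, 1.213040]
ρ-limits: (tanh -0.268578, tanh 1.213040) = (-0.262, 0.838)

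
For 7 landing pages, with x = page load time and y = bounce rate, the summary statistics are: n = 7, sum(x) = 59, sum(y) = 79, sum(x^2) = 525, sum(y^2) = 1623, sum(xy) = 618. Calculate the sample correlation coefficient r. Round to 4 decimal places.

Numerator: nΣxy − (Σx)(Σy) = 7·618 − (59)(79) = -335
Denominator: √[(nΣx²−(Σx)²)(nΣy²−(Σy)²)]
  nΣx²−(Σx)² = 7·525 − 3481 = 194;  nΣy²−(Σy)² = 7·1623 − 6241 = 5120
  √(194·5120) = √993280 = 996.6343
r = -335 / 996.6343 = -0.3361

-0.3361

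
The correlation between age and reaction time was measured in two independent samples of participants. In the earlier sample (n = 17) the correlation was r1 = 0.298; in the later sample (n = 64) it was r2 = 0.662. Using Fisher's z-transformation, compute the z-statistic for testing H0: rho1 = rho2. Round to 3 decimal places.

Fisher z-transforms: z1 = atanh(0.298) = 0.307323, z2 = atanh(0.662) = 0.796366; difference d = -0.489043
Var(d) = 1/14 + 1/61 = 0.0714286 + 0.0163934 = 0.0878220
z = d/√Var(d) = -0.489043 / √0.0878220 = -0.489043 / 0.296348 = -1.650

-1.650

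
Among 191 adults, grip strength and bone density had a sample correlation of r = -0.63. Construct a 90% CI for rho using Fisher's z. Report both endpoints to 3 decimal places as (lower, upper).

z_r = atanh(-0.63) = -0.741416;  SE = 1/√(n−3) = 1/√188 = 0.072932
z-limits: -0.741416 ± 1.645·0.072932 = -0.741416 ± 0.119973 = [-0.861389, -0.621443]
ρ-limits: (tanh -0.861389, tanh -0.621443) = (-0.697, -0.552)

(-0.697, -0.552)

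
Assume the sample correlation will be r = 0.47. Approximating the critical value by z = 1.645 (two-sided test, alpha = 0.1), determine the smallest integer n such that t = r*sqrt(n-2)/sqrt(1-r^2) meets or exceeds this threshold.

12

r√(n−2)/√(1−r²) ≥ 1.645  ⇔  n−2 ≥ (1.645)²·(1−r²)/r²
(1−r²)/r² = (1−0.2209)/0.2209 = 3.5269
n ≥ 2 + 2.706025·3.5269 = 2 + 9.5439 = 11.5439
⌈11.5439⌉ = 12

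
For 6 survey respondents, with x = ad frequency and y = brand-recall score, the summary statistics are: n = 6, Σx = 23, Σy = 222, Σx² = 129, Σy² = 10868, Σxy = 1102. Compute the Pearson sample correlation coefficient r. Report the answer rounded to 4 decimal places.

0.7625

Numerator: nΣxy − (Σx)(Σy) = 6·1102 − (23)(222) = 1506
Denominator: √[(nΣx²−(Σx)²)(nΣy²−(Σy)²)]
  nΣx²−(Σx)² = 6·129 − 529 = 245;  nΣy²−(Σy)² = 6·10868 − 49284 = 15924
  √(245·15924) = √3901380 = 1975.1911
r = 1506 / 1975.1911 = 0.7625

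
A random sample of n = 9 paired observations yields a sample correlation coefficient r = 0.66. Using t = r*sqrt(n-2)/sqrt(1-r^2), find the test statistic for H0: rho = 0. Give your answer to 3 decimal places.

t = r·√(n−2) / √(1−r²) with r = 0.66, n = 9
  = 0.66·√7 / √(1 − 0.4356)
  = 0.66·2.645751 / 0.751266
  = 1.746196 / 0.751266 = 2.324

2.324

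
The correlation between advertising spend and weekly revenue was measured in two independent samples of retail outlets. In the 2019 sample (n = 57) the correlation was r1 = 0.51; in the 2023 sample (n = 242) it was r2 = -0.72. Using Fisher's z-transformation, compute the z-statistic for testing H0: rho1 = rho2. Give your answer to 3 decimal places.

9.759

Fisher z-transforms: z1 = atanh(0.51) = 0.562730, z2 = atanh(-0.72) = -0.907645; difference d = 1.470375
Var(d) = 1/54 + 1/239 = 0.0185185 + 0.0041841 = 0.0227026
z = d/√Var(d) = 1.470375 / √0.0227026 = 1.470375 / 0.150674 = 9.759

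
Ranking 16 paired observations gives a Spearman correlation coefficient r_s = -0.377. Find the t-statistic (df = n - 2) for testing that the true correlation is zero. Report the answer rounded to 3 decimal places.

t = r_s·√(n−2) / √(1−r_s²) with r_s = -0.377, n = 16
  = -0.377·√14 / √(1 − 0.142129)
  = -0.377·3.741657 / 0.926213
  = -1.410605 / 0.926213 = -1.523

-1.523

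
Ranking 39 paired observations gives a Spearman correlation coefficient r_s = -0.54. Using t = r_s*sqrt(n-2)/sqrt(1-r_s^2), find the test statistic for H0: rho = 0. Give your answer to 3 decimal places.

t = r_s·√(n−2) / √(1−r_s²) with r_s = -0.54, n = 39
  = -0.54·√37 / √(1 − 0.2916)
  = -0.54·6.082763 / 0.841665
  = -3.284692 / 0.841665 = -3.903

-3.903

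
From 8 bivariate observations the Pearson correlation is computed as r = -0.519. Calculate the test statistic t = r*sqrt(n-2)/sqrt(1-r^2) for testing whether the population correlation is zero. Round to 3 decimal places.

t = r·√(n−2) / √(1−r²) with r = -0.519, n = 8
  = -0.519·√6 / √(1 − 0.269361)
  = -0.519·2.449490 / 0.854774
  = -1.271285 / 0.854774 = -1.487

-1.487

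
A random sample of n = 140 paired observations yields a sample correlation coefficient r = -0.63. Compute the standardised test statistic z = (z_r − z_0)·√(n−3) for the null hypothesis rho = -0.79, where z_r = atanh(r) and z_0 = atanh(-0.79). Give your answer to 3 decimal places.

Fisher z: atanh(-0.63) = -0.741416, atanh(-0.79) = -1.071432
z = (z_r − z_0)·√(n−3) = (-0.741416 − (-1.071432))·√137 = 0.330016 · 11.704700 = 3.863

3.863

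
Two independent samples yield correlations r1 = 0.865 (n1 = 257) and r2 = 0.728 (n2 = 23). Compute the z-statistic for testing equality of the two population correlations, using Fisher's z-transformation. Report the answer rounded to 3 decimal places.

1.672

Fisher z-transforms: z1 = atanh(0.865) = 1.312871, z2 = atanh(0.728) = 0.924459; difference d = 0.388412
Var(d) = 1/254 + 1/20 = 0.0039370 + 0.0500000 = 0.0539370
z = d/√Var(d) = 0.388412 / √0.0539370 = 0.388412 / 0.232243 = 1.672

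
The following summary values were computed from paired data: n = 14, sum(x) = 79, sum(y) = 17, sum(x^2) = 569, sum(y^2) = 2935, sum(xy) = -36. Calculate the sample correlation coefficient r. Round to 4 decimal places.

-0.2202

S_xy = nΣxy − ΣxΣy = 14·(-36) − 79·17 = -504 − 1343 = -1847
S_xx = nΣx² − (Σx)² = 14·569 − 79² = 7966 − 6241 = 1725
S_yy = nΣy² − (Σy)² = 14·2935 − 17² = 41090 − 289 = 40801
r = S_xy / √(S_xx·S_yy) = -1847 / √(1725·40801) = -1847 / √70381725 = -1847 / 8389.3817 = -0.2202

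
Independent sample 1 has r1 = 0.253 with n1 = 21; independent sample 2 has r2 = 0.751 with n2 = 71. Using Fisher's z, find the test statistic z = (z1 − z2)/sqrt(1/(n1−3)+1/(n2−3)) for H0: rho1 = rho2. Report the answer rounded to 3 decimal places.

-2.704

z1 = atanh(0.253) = 0.258615,  z2 = atanh(0.751) = 0.975245
SE = √(1/(n1−3) + 1/(n2−3)) = √(1/18 + 1/68) = √(0.0555556 + 0.0147059) = √0.0702615 = 0.265069
z = (z1 − z2)/SE = (0.258615 − 0.975245) / 0.265069 = -0.716630 / 0.265069 = -2.704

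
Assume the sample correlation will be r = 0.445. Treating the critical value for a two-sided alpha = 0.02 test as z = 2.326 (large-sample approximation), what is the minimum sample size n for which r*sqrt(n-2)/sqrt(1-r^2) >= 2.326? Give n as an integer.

r√(n−2)/√(1−r²) ≥ 2.326  ⇔  n−2 ≥ (2.326)²·(1−r²)/r²
(1−r²)/r² = (1−0.198025)/0.198025 = 4.0499
n ≥ 2 + 5.410276·4.0499 = 2 + 21.9111 = 23.9111
⌈23.9111⌉ = 24

24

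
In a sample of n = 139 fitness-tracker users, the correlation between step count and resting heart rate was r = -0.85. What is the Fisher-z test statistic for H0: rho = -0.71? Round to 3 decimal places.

z_r = atanh(-0.85) = -1.256153,  z_0 = atanh(-0.71) = -0.887184
SE = 1/√(n−3) = 1/√136 = 0.085749
z = (z_r − z_0)/SE = (-1.256153 − (-0.887184)) / 0.085749 = -0.368969 / 0.085749 = -4.303

-4.303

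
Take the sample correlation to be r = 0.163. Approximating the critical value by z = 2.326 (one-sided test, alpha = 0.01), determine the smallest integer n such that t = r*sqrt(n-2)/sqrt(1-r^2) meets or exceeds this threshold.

r√(n−2)/√(1−r²) ≥ 2.326  ⇔  n−2 ≥ (2.326)²·(1−r²)/r²
(1−r²)/r² = (1−0.026569)/0.026569 = 36.6378
n ≥ 2 + 5.410276·36.6378 = 2 + 198.2206 = 200.2206
⌈200.2206⌉ = 201

201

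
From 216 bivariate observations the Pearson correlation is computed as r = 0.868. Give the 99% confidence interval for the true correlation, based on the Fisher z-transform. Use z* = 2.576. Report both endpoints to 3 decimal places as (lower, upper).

z_r = atanh(0.868) = 1.324911;  SE = 1/√(n−3) = 1/√213 = 0.068519
z-limits: 1.324911 ± 2.576·0.068519 = 1.324911 ± 0.176505 = [1.148406, 1.501416]
ρ-limits: (tanh 1.148406, tanh 1.501416) = (0.817, 0.905)

(0.817, 0.905)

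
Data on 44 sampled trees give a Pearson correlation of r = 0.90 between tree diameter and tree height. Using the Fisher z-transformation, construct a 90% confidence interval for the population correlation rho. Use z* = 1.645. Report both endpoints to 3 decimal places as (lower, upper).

(0.838, 0.939)

z_r = atanh(0.90) = 1.472219;  SE = 1/√(n−3) = 1/√41 = 0.156174
z-limits: 1.472219 ± 1.645·0.156174 = 1.472219 ± 0.256906 = [1.215313, 1.729125]
ρ-limits: (tanh 1.215313, tanh 1.729125) = (0.838, 0.939)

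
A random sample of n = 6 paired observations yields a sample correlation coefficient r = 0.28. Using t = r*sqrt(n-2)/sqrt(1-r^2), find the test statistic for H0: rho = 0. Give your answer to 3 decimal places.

0.583

t = r·√(n−2) / √(1−r²) with r = 0.28, n = 6
  = 0.28·√4 / √(1 − 0.0784)
  = 0.28·2.000000 / 0.960000
  = 0.560000 / 0.960000 = 0.583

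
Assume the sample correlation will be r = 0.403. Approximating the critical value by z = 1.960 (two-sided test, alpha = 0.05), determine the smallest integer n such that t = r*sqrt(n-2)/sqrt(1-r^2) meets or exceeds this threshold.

22

Need r·√(n−2)/√(1−r²) ≥ 1.960
√(n−2) ≥ 1.960·√(1−0.162409) / 0.403 = 1.960·0.915200 / 0.403 = 4.4511
n−2 ≥ 19.8123  ⇒  n ≥ 21.8123
Smallest integer n = 22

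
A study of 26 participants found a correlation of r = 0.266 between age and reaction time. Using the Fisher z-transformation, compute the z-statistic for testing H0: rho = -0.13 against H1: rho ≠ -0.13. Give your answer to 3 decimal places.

Fisher z: atanh(0.266) = 0.272554, atanh(-0.13) = -0.130740
z = (z_r − z_0)·√(n−3) = (0.272554 − (-0.130740))·√23 = 0.403294 · 4.795832 = 1.934

1.934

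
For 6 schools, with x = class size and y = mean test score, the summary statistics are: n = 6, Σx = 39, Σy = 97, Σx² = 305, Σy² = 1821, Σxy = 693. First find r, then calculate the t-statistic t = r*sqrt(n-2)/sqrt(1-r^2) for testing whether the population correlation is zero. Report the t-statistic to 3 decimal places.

S_xy = nΣxy − ΣxΣy = 6·693 − 39·97 = 4158 − 3783 = 375
S_xx = nΣx² − (Σx)² = 6·305 − 39² = 1830 − 1521 = 309
S_yy = nΣy² − (Σy)² = 6·1821 − 97² = 10926 − 9409 = 1517
r = S_xy / √(S_xx·S_yy) = 375 / √(309·1517) = 375 / √468753 = 375 / 684.6554 = 0.5477
t = r·√(n−2)/√(1−r²) = 0.5477·√4 / √(1−0.299975) = 1.095400 / 0.836675 = 1.309

1.309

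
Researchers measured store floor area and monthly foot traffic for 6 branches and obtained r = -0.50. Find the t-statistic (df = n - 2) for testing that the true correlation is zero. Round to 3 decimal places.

-1.155

1 − r² = 1 − 0.2500 = 0.7500;  √(1−r²) = 0.866025
√(n−2) = √4 = 2.000000
t = r·√(n−2)/√(1−r²) = -0.50 · 2.000000 / 0.866025 = -1.155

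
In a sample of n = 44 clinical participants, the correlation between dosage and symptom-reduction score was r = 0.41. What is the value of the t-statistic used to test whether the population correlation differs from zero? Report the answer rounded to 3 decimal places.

2.913

1 − r² = 1 − 0.1681 = 0.8319;  √(1−r²) = 0.912086
√(n−2) = √42 = 6.480741
t = r·√(n−2)/√(1−r²) = 0.41 · 6.480741 / 0.912086 = 2.913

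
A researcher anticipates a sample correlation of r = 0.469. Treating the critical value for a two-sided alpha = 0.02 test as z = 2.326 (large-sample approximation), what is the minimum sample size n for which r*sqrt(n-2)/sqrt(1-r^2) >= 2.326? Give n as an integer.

r√(n−2)/√(1−r²) ≥ 2.326  ⇔  n−2 ≥ (2.326)²·(1−r²)/r²
(1−r²)/r² = (1−0.219961)/0.219961 = 3.5463
n ≥ 2 + 5.410276·3.5463 = 2 + 19.1865 = 21.1865
⌈21.1865⌉ = 22

22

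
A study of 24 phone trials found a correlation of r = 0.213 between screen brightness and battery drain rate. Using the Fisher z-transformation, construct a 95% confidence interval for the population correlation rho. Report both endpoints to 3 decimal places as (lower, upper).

(-0.208, 0.568)

Fisher z: z_r = atanh(r) = ½·ln((1+0.213)/(1−0.213)) = 0.216312
SE(z) = 1/√(n−3) = 1/√21 = 0.218218
95% ⇒ z* = 1.960; margin = 1.960·0.218218 = 0.427707
CI on z-scale: (-0.211395, 0.644019)
Back-transform: tanh(-0.211395) = -0.208301, tanh(0.644019) = 0.567630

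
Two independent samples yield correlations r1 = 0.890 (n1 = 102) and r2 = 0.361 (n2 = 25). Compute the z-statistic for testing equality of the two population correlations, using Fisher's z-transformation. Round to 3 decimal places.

z1 = atanh(0.890) = 1.421926,  z2 = atanh(0.361) = 0.378035
SE = √(1/(n1−3) + 1/(n2−3)) = √(1/99 + 1/22) = √(0.0101010 + 0.0454545) = √0.0555555 = 0.235702
z = (z1 − z2)/SE = (1.421926 − 0.378035) / 0.235702 = 1.043891 / 0.235702 = 4.429

4.429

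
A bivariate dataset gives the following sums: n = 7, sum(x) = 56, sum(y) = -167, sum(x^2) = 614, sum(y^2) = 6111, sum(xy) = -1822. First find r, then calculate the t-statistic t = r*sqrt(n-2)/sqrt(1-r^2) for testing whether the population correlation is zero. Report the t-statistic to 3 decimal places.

Numerator: nΣxy − (Σx)(Σy) = 7·(-1822) − (56)(-167) = -3402
Denominator: √[(nΣx²−(Σx)²)(nΣy²−(Σy)²)]
  nΣx²−(Σx)² = 7·614 − 3136 = 1162;  nΣy²−(Σy)² = 7·6111 − 27889 = 14888
  √(1162·14888) = √17299856 = 4159.3096
r = -3402 / 4159.3096 = -0.8179
t = r·√(n−2)/√(1−r²) = -0.8179·√5 / √(1−0.668960) = -1.828880 / 0.575361 = -3.179

-3.179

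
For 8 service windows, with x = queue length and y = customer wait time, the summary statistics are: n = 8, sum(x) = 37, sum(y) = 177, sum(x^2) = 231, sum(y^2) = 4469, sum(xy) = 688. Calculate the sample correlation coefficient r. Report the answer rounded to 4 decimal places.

-0.7179

S_xy = nΣxy − ΣxΣy = 8·688 − 37·177 = 5504 − 6549 = -1045
S_xx = nΣx² − (Σx)² = 8·231 − 37² = 1848 − 1369 = 479
S_yy = nΣy² − (Σy)² = 8·4469 − 177² = 35752 − 31329 = 4423
r = S_xy / √(S_xx·S_yy) = -1045 / √(479·4423) = -1045 / √2118617 = -1045 / 1455.5470 = -0.7179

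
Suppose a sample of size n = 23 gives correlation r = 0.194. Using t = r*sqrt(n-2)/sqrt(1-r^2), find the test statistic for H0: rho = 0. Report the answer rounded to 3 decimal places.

0.906

t = r·√(n−2) / √(1−r²) with r = 0.194, n = 23
  = 0.194·√21 / √(1 − 0.037636)
  = 0.194·4.582576 / 0.981002
  = 0.889020 / 0.981002 = 0.906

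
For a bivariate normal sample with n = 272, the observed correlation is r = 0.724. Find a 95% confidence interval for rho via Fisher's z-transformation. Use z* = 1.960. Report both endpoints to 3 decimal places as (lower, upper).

(0.662, 0.776)

z_r = atanh(0.724) = 0.916001;  SE = 1/√(n−3) = 1/√269 = 0.060971
z-limits: 0.916001 ± 1.960·0.060971 = 0.916001 ± 0.119503 = [0.796498, 1.035504]
ρ-limits: (tanh 0.796498, tanh 1.035504) = (0.662, 0.776)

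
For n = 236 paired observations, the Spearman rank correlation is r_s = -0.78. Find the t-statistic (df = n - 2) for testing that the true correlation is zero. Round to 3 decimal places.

1 − r_s² = 1 − 0.6084 = 0.3916;  √(1−r_s²) = 0.625780
√(n−2) = √234 = 15.297059
t = r_s·√(n−2)/√(1−r_s²) = -0.78 · 15.297059 / 0.625780 = -19.067

-19.067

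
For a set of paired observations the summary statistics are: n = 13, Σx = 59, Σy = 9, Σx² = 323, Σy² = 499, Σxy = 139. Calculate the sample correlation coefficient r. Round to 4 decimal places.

S_xy = nΣxy − ΣxΣy = 13·139 − 59·9 = 1807 − 531 = 1276
S_xx = nΣx² − (Σx)² = 13·323 − 59² = 4199 − 3481 = 718
S_yy = nΣy² − (Σy)² = 13·499 − 9² = 6487 − 81 = 6406
r = S_xy / √(S_xx·S_yy) = 1276 / √(718·6406) = 1276 / √4599508 = 1276 / 2144.6464 = 0.5950

0.5950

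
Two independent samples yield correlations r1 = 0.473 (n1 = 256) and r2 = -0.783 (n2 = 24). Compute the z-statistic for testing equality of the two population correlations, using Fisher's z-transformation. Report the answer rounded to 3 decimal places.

z1 = atanh(0.473) = 0.513928,  z2 = atanh(-0.783) = -1.053078
SE = √(1/(n1−3) + 1/(n2−3)) = √(1/253 + 1/21) = √(0.0039526 + 0.0476190) = √0.0515716 = 0.227094
z = (z1 − z2)/SE = (0.513928 − (-1.053078)) / 0.227094 = 1.567006 / 0.227094 = 6.900

6.900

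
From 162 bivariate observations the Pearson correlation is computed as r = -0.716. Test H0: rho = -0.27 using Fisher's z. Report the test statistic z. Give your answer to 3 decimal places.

-7.850

Fisher z: atanh(-0.716) = -0.899389, atanh(-0.27) = -0.276864
z = (z_r − z_0)·√(n−3) = (-0.899389 − (-0.276864))·√159 = -0.622525 · 12.609520 = -7.850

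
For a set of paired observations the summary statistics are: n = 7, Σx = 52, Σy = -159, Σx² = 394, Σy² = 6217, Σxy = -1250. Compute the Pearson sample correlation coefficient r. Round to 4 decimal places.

-0.4857

Numerator: nΣxy − (Σx)(Σy) = 7·(-1250) − (52)(-159) = -482
Denominator: √[(nΣx²−(Σx)²)(nΣy²−(Σy)²)]
  nΣx²−(Σx)² = 7·394 − 2704 = 54;  nΣy²−(Σy)² = 7·6217 − 25281 = 18238
  √(54·18238) = √984852 = 992.3971
r = -482 / 992.3971 = -0.4857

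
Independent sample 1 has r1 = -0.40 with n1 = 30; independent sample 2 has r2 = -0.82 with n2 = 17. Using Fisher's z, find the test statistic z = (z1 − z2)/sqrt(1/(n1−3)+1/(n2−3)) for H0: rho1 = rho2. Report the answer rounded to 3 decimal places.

2.226

Fisher z-transforms: z1 = atanh(-0.40) = -0.423649, z2 = atanh(-0.82) = -1.156817; difference d = 0.733168
Var(d) = 1/27 + 1/14 = 0.0370370 + 0.0714286 = 0.1084656
z = d/√Var(d) = 0.733168 / √0.1084656 = 0.733168 / 0.329341 = 2.226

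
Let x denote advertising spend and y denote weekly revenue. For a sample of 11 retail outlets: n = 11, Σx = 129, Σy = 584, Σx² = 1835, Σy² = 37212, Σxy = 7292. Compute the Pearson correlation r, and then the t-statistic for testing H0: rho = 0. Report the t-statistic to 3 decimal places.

Numerator: nΣxy − (Σx)(Σy) = 11·7292 − (129)(584) = 4876
Denominator: √[(nΣx²−(Σx)²)(nΣy²−(Σy)²)]
  nΣx²−(Σx)² = 11·1835 − 16641 = 3544;  nΣy²−(Σy)² = 11·37212 − 341056 = 68276
  √(3544·68276) = √241970144 = 15555.3895
r = 4876 / 15555.3895 = 0.3135
t = r·√(n−2)/√(1−r²) = 0.3135·√9 / √(1−0.098282) = 0.940500 / 0.949588 = 0.990

0.990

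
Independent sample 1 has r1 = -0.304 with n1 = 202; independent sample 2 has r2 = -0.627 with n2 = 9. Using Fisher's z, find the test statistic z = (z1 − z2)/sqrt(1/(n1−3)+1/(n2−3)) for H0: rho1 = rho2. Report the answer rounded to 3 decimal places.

Fisher z-transforms: z1 = atanh(-0.304) = -0.313921, z2 = atanh(-0.627) = -0.736457; difference d = 0.422536
Var(d) = 1/199 + 1/6 = 0.0050251 + 0.1666667 = 0.1716918
z = d/√Var(d) = 0.422536 / √0.1716918 = 0.422536 / 0.414357 = 1.020

1.020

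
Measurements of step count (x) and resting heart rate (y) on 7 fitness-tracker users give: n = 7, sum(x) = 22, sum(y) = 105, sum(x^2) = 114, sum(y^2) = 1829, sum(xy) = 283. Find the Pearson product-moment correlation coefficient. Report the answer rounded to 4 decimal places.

-0.4403

S_xy = nΣxy − ΣxΣy = 7·283 − 22·105 = 1981 − 2310 = -329
S_xx = nΣx² − (Σx)² = 7·114 − 22² = 798 − 484 = 314
S_yy = nΣy² − (Σy)² = 7·1829 − 105² = 12803 − 11025 = 1778
r = S_xy / √(S_xx·S_yy) = -329 / √(314·1778) = -329 / √558292 = -329 / 747.1894 = -0.4403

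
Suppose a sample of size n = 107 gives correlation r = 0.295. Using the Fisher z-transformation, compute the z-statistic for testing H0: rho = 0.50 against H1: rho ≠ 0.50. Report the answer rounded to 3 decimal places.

z_r = atanh(0.295) = 0.304034,  z_0 = atanh(0.50) = 0.549306
SE = 1/√(n−3) = 1/√104 = 0.098058
z = (z_r − z_0)/SE = (0.304034 − 0.549306) / 0.098058 = -0.245272 / 0.098058 = -2.501

-2.501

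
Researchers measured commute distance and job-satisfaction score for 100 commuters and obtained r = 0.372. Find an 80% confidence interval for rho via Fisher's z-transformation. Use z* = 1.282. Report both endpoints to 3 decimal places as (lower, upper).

(0.255, 0.478)

Fisher z: z_r = atanh(r) = ½·ln((1+0.372)/(1−0.372)) = 0.390742
SE(z) = 1/√(n−3) = 1/√97 = 0.101535
80% ⇒ z* = 1.282; margin = 1.282·0.101535 = 0.130168
CI on z-scale: (0.260574, 0.520910)
Back-transform: tanh(0.260574) = 0.254832, tanh(0.520910) = 0.478402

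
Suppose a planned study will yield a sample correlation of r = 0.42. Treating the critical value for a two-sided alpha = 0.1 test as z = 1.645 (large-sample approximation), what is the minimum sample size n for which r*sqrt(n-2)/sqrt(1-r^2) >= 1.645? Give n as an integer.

15

r√(n−2)/√(1−r²) ≥ 1.645  ⇔  n−2 ≥ (1.645)²·(1−r²)/r²
(1−r²)/r² = (1−0.1764)/0.1764 = 4.6689
n ≥ 2 + 2.706025·4.6689 = 2 + 12.6342 = 14.6342
⌈14.6342⌉ = 15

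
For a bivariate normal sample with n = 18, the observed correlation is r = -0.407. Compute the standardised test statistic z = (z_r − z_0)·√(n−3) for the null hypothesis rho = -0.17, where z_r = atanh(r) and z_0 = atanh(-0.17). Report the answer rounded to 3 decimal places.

-1.008

Fisher z: atanh(-0.407) = -0.432010, atanh(-0.17) = -0.171667
z = (z_r − z_0)·√(n−3) = (-0.432010 − (-0.171667))·√15 = -0.260343 · 3.872983 = -1.008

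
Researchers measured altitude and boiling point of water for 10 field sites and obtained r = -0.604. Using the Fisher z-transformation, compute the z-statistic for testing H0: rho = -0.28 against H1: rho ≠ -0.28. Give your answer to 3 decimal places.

-1.089

z_r = atanh(-0.604) = -0.699421,  z_0 = atanh(-0.28) = -0.287682
SE = 1/√(n−3) = 1/√7 = 0.377964
z = (z_r − z_0)/SE = (-0.699421 − (-0.287682)) / 0.377964 = -0.411739 / 0.377964 = -1.089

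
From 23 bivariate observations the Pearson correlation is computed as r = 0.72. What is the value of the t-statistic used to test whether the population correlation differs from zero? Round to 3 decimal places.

4.754

t = r·√(n−2) / √(1−r²) with r = 0.72, n = 23
  = 0.72·√21 / √(1 − 0.5184)
  = 0.72·4.582576 / 0.693974
  = 3.299455 / 0.693974 = 4.754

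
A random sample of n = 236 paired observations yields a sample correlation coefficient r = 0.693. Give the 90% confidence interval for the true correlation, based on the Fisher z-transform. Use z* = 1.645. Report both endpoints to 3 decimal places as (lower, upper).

(0.633, 0.745)

z_r = atanh(0.693) = 0.853705;  SE = 1/√(n−3) = 1/√233 = 0.065512
z-limits: 0.853705 ± 1.645·0.065512 = 0.853705 ± 0.107767 = [0.745938, 0.961472]
ρ-limits: (tanh 0.745938, tanh 0.961472) = (0.633, 0.745)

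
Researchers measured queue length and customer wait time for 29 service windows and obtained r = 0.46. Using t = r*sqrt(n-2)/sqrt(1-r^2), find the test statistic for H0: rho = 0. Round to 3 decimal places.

t = r·√(n−2) / √(1−r²) with r = 0.46, n = 29
  = 0.46·√27 / √(1 − 0.2116)
  = 0.46·5.196152 / 0.887919
  = 2.390230 / 0.887919 = 2.692

2.692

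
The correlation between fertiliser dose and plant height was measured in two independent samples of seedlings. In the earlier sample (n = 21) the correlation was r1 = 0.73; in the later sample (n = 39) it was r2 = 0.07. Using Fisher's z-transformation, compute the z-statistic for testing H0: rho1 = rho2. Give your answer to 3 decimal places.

2.974

z1 = atanh(0.73) = 0.928727,  z2 = atanh(0.07) = 0.070115
SE = √(1/(n1−3) + 1/(n2−3)) = √(1/18 + 1/36) = √(0.0555556 + 0.0277778) = √0.0833334 = 0.288675
z = (z1 − z2)/SE = (0.928727 − 0.070115) / 0.288675 = 0.858612 / 0.288675 = 2.974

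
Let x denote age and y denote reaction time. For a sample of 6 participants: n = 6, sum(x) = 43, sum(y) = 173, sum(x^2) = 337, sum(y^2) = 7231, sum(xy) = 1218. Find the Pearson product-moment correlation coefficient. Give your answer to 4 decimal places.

-0.0859

Numerator: nΣxy − (Σx)(Σy) = 6·1218 − (43)(173) = -131
Denominator: √[(nΣx²−(Σx)²)(nΣy²−(Σy)²)]
  nΣx²−(Σx)² = 6·337 − 1849 = 173;  nΣy²−(Σy)² = 6·7231 − 29929 = 13457
  √(173·13457) = √2328061 = 1525.7985
r = -131 / 1525.7985 = -0.0859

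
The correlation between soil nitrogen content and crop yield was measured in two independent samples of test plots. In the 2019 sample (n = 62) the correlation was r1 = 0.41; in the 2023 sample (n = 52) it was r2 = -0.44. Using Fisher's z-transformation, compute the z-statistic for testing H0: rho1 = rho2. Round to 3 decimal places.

Fisher z-transforms: z1 = atanh(0.41) = 0.435611, z2 = atanh(-0.44) = -0.472231; difference d = 0.907842
Var(d) = 1/59 + 1/49 = 0.0169492 + 0.0204082 = 0.0373574
z = d/√Var(d) = 0.907842 / √0.0373574 = 0.907842 / 0.193281 = 4.697

4.697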